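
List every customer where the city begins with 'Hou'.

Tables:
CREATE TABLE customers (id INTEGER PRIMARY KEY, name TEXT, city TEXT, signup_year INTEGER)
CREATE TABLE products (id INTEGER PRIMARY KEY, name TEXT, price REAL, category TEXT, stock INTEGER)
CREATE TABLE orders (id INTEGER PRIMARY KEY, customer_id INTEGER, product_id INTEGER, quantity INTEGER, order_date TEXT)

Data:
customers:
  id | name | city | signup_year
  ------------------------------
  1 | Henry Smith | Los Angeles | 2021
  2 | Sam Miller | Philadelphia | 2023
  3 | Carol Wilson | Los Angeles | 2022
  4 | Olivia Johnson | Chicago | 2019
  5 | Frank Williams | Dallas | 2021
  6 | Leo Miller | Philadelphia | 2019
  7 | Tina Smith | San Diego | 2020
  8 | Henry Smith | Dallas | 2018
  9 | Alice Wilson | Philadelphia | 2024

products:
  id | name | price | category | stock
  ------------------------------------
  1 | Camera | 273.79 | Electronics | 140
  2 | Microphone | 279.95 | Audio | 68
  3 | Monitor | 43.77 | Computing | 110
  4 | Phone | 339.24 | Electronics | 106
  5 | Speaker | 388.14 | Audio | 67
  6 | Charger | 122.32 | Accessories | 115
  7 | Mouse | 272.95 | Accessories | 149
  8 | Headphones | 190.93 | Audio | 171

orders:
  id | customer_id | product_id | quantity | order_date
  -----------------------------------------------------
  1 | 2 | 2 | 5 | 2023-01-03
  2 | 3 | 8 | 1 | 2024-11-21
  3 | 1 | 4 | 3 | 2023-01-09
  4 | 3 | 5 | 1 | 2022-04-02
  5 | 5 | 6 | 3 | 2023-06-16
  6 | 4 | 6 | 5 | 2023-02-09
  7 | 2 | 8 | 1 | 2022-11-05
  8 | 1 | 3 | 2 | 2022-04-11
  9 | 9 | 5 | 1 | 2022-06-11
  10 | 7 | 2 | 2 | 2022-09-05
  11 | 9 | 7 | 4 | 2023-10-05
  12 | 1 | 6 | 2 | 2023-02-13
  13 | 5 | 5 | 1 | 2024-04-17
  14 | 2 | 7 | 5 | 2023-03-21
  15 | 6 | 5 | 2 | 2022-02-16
SELECT name, city FROM customers WHERE city LIKE 'Hou%'

Execution result:
(no rows)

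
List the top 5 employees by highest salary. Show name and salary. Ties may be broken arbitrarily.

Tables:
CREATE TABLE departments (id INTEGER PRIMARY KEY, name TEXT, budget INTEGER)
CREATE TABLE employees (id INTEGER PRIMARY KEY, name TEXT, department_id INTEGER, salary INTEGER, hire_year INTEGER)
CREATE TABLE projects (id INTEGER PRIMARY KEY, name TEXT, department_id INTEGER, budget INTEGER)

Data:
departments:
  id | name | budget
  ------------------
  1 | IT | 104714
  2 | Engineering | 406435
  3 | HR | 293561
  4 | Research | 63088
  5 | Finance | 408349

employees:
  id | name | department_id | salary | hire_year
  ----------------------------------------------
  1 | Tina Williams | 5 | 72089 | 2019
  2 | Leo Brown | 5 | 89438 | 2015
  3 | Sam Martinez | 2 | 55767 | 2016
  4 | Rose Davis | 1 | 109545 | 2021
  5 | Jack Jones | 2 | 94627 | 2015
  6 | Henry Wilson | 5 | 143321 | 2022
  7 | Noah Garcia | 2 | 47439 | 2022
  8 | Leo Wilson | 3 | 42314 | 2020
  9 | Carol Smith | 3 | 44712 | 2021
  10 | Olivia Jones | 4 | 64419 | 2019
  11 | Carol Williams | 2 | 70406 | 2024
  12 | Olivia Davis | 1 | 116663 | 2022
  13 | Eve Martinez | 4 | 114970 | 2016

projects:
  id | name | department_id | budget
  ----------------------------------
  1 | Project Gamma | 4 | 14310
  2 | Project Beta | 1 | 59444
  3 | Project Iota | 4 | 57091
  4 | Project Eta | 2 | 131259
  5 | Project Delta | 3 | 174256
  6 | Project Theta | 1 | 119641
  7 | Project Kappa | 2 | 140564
SELECT name, salary FROM employees ORDER BY salary DESC LIMIT 5

Execution result:
name | salary
Henry Wilson | 143321
Olivia Davis | 116663
Eve Martinez | 114970
Rose Davis | 109545
Jack Jones | 94627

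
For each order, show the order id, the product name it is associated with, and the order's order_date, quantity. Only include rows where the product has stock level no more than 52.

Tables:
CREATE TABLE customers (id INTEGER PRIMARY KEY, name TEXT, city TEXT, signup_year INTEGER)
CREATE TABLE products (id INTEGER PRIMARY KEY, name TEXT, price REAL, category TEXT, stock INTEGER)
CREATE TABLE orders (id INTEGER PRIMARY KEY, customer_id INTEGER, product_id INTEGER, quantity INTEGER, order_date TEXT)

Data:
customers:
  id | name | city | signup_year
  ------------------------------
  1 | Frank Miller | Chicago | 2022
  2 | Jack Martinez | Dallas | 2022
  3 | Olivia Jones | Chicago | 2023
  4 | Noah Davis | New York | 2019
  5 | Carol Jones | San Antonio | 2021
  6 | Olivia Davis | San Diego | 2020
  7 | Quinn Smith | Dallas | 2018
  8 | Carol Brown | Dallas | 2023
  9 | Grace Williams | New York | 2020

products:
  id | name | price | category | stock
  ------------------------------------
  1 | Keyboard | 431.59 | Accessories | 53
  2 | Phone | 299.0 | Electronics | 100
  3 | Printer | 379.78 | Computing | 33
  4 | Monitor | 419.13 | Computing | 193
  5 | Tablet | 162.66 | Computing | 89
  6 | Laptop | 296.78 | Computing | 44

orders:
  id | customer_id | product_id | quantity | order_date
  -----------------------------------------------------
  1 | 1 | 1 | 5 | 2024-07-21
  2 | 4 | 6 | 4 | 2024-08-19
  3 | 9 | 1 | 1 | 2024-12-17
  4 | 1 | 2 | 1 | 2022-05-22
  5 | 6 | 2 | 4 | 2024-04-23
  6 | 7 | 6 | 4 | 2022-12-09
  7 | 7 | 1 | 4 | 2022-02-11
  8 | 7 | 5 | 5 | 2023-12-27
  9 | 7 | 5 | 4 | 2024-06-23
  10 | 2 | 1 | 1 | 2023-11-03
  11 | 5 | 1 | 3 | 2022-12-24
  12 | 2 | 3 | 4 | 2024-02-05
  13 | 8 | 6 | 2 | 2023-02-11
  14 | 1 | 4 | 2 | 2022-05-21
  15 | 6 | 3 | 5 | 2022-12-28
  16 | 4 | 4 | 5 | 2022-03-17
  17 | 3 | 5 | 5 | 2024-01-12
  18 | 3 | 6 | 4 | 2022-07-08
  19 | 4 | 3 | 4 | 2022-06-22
SELECT c.id, p.name AS product, c.order_date, c.quantity FROM orders c JOIN products p ON c.product_id = p.id WHERE p.stock <= 52

Execution result:
id | product | order_date | quantity
2 | Laptop | 2024-08-19 | 4
6 | Laptop | 2022-12-09 | 4
12 | Printer | 2024-02-05 | 4
13 | Laptop | 2023-02-11 | 2
15 | Printer | 2022-12-28 | 5
18 | Laptop | 2022-07-08 | 4
19 | Printer | 2022-06-22 | 4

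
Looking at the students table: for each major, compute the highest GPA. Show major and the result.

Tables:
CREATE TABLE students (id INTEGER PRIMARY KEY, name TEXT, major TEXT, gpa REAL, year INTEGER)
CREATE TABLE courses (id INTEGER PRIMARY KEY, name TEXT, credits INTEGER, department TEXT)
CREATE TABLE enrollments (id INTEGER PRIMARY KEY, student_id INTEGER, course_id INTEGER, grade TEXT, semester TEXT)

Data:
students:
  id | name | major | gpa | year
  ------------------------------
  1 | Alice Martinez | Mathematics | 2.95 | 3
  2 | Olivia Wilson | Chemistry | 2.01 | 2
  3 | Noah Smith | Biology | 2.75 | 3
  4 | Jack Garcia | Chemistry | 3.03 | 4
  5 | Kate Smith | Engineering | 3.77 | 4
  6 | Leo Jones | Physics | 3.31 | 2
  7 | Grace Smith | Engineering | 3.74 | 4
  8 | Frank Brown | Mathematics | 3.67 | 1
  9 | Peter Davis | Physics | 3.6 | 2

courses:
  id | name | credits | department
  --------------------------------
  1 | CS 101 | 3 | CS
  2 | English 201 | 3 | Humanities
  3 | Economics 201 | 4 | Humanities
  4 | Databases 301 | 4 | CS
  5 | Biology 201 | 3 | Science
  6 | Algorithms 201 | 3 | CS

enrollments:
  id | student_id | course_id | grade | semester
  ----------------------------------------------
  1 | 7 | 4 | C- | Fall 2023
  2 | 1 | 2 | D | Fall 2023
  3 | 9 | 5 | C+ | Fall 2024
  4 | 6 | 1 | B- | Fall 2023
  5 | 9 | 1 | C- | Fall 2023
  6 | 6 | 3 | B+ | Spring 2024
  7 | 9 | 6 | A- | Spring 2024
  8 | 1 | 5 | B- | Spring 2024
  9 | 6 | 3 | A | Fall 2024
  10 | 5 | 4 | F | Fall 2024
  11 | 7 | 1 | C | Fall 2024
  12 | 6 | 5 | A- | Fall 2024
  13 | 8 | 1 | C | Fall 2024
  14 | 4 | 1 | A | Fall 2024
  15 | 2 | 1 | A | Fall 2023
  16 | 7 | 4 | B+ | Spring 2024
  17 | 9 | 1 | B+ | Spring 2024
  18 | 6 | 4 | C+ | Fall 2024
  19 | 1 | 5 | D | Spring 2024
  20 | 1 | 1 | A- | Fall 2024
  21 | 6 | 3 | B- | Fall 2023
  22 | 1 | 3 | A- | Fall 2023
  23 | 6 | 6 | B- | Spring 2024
SELECT major, MAX(gpa) AS max_gpa FROM students GROUP BY major

Execution result:
major | max_gpa
Biology | 2.75
Chemistry | 3.03
Engineering | 3.77
Mathematics | 3.67
Physics | 3.60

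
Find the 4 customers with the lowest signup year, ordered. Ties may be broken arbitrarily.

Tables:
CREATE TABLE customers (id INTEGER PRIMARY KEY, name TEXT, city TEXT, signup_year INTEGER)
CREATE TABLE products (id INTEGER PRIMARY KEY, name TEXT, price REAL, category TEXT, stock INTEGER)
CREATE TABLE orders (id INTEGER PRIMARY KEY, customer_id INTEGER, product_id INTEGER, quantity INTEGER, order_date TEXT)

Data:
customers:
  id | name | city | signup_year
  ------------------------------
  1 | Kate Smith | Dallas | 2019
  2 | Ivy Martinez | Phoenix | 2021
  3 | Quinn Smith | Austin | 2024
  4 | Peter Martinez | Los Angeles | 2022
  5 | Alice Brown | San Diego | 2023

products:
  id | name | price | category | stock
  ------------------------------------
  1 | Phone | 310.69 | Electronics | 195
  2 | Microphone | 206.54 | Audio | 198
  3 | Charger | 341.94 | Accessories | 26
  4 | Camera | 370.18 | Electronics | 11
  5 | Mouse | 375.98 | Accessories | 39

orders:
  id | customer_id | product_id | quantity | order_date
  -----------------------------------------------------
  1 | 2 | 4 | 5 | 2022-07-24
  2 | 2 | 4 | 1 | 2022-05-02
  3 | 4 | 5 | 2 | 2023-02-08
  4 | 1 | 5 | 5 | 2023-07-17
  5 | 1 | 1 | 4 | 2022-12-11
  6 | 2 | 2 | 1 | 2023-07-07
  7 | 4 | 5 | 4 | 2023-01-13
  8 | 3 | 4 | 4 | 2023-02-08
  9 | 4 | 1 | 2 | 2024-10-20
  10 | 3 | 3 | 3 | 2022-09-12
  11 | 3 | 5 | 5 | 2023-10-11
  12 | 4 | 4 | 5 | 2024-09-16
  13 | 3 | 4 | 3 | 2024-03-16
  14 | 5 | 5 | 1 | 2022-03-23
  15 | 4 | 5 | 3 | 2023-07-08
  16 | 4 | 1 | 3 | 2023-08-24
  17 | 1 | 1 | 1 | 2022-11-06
SELECT name, signup_year FROM customers ORDER BY signup_year ASC LIMIT 4

Execution result:
name | signup_year
Kate Smith | 2019
Ivy Martinez | 2021
Peter Martinez | 2022
Alice Brown | 2023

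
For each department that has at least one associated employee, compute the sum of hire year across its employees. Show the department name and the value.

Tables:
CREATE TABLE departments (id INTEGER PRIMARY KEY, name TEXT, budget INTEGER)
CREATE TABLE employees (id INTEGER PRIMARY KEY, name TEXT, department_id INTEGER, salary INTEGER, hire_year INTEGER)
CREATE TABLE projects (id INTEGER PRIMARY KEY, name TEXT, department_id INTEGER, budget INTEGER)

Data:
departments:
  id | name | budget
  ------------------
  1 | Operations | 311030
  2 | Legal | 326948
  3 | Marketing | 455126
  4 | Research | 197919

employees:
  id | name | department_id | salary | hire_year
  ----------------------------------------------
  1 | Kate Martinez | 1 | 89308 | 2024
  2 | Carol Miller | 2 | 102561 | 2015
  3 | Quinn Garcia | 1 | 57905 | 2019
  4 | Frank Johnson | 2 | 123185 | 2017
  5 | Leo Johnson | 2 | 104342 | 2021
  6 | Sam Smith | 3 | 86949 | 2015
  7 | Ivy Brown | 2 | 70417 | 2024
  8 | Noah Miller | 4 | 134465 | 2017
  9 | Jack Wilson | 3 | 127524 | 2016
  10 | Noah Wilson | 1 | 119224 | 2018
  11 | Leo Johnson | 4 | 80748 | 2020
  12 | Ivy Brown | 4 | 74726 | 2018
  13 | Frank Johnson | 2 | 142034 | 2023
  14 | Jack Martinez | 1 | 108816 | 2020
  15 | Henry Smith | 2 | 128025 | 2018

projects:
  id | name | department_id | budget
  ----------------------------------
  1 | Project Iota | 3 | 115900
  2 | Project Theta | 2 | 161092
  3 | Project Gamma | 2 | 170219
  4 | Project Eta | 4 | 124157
SELECT p.name, SUM(c.hire_year) AS sum_hire_year FROM employees c JOIN departments p ON c.department_id = p.id GROUP BY p.id, p.name

Execution result:
name | sum_hire_year
Operations | 8081
Legal | 12118
Marketing | 4031
Research | 6055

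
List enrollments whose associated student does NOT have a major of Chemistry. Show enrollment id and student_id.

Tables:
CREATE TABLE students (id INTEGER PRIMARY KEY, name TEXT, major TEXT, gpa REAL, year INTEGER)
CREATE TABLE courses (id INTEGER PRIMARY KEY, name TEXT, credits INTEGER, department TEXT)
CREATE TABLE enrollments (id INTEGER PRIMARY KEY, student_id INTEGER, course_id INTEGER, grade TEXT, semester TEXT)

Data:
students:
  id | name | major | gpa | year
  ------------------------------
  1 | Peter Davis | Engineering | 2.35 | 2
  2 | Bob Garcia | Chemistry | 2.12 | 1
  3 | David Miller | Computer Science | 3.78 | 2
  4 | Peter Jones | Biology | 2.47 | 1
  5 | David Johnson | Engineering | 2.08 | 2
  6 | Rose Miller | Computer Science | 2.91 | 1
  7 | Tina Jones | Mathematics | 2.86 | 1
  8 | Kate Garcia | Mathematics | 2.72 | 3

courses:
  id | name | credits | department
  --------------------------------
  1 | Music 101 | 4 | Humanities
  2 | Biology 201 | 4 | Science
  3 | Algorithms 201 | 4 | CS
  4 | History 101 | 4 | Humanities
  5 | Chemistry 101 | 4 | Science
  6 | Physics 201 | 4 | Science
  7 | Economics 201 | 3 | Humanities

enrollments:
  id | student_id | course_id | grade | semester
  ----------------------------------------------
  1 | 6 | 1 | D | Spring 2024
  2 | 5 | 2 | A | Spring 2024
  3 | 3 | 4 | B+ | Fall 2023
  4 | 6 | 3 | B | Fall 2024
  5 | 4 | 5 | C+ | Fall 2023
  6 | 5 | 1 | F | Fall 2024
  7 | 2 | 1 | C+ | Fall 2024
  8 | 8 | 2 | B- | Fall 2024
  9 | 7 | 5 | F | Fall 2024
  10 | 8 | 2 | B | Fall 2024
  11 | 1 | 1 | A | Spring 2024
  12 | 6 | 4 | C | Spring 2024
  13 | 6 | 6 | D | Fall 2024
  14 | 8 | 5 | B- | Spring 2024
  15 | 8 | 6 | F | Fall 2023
SELECT id, student_id FROM enrollments WHERE student_id NOT IN (SELECT id FROM students WHERE major = 'Chemistry')

Execution result:
id | student_id
1 | 6
2 | 5
3 | 3
4 | 6
5 | 4
6 | 5
8 | 8
9 | 7
10 | 8
11 | 1
12 | 6
13 | 6
14 | 8
15 | 8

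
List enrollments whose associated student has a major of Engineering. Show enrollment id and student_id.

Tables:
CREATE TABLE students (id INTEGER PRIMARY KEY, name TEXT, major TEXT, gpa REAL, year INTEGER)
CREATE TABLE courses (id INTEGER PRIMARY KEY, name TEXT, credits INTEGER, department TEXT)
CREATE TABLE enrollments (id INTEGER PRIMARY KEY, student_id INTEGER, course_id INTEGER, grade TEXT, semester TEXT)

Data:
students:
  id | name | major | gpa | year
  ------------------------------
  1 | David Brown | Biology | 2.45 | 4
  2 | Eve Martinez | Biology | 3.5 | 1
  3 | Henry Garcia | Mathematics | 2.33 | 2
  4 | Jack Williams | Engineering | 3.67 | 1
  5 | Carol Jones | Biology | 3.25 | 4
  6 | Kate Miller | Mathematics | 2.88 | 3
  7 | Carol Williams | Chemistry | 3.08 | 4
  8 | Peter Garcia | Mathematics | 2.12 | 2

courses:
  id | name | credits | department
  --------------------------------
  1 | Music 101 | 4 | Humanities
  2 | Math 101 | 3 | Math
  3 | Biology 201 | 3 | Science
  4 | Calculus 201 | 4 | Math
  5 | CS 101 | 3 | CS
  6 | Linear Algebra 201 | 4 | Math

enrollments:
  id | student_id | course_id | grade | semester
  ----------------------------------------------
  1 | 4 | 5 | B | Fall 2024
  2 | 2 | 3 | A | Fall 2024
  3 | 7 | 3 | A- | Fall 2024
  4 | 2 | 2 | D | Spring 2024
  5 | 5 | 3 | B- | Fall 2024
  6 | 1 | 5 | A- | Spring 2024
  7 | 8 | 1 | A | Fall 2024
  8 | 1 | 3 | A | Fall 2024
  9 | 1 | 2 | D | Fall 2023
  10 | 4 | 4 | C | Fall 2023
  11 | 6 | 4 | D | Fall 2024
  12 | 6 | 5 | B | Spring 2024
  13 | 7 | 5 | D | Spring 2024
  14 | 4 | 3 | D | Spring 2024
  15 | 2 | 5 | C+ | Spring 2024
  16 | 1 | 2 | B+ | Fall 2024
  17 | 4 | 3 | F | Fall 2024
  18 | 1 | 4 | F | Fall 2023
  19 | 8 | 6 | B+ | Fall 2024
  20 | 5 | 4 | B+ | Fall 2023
SELECT id, student_id FROM enrollments WHERE student_id IN (SELECT id FROM students WHERE major = 'Engineering')

Execution result:
id | student_id
1 | 4
10 | 4
14 | 4
17 | 4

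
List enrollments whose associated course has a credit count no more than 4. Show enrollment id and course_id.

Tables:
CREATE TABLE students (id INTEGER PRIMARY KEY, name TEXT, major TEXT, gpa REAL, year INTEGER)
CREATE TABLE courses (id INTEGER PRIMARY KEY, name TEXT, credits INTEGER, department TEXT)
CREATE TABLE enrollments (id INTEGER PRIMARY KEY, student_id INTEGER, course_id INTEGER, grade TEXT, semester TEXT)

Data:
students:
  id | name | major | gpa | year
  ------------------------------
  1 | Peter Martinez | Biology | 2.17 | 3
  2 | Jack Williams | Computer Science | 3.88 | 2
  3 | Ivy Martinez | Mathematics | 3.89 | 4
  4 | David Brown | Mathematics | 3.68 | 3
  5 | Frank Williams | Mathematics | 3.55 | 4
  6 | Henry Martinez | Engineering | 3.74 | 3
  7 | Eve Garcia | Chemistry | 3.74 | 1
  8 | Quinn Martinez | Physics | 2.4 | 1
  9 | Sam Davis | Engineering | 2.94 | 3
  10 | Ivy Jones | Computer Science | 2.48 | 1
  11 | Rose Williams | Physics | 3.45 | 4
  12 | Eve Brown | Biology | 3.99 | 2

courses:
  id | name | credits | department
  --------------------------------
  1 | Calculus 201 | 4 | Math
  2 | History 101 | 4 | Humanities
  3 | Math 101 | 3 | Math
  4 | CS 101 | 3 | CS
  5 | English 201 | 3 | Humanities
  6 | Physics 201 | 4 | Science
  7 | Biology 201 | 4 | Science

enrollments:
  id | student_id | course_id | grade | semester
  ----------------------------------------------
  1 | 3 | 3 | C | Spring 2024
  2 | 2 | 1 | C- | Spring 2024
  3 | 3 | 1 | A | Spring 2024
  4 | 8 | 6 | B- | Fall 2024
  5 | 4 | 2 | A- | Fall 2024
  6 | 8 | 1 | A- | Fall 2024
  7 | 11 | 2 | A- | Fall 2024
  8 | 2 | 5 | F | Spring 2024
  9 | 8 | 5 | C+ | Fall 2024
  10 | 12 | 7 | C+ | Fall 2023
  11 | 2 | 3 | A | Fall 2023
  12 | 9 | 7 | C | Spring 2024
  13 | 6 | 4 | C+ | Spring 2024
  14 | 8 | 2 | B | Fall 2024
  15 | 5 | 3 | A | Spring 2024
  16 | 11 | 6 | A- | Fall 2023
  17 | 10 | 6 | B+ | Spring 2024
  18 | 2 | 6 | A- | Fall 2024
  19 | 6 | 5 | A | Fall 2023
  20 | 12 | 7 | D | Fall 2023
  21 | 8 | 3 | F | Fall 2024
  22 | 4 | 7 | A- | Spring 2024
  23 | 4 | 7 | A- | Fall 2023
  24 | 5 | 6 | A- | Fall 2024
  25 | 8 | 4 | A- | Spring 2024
SELECT id, course_id FROM enrollments WHERE course_id IN (SELECT id FROM courses WHERE credits <= 4)

Execution result:
id | course_id
1 | 3
2 | 1
3 | 1
4 | 6
5 | 2
6 | 1
7 | 2
8 | 5
9 | 5
10 | 7
11 | 3
12 | 7
13 | 4
14 | 2
15 | 3
16 | 6
17 | 6
18 | 6
19 | 5
20 | 7
21 | 3
22 | 7
23 | 7
24 | 6
25 | 4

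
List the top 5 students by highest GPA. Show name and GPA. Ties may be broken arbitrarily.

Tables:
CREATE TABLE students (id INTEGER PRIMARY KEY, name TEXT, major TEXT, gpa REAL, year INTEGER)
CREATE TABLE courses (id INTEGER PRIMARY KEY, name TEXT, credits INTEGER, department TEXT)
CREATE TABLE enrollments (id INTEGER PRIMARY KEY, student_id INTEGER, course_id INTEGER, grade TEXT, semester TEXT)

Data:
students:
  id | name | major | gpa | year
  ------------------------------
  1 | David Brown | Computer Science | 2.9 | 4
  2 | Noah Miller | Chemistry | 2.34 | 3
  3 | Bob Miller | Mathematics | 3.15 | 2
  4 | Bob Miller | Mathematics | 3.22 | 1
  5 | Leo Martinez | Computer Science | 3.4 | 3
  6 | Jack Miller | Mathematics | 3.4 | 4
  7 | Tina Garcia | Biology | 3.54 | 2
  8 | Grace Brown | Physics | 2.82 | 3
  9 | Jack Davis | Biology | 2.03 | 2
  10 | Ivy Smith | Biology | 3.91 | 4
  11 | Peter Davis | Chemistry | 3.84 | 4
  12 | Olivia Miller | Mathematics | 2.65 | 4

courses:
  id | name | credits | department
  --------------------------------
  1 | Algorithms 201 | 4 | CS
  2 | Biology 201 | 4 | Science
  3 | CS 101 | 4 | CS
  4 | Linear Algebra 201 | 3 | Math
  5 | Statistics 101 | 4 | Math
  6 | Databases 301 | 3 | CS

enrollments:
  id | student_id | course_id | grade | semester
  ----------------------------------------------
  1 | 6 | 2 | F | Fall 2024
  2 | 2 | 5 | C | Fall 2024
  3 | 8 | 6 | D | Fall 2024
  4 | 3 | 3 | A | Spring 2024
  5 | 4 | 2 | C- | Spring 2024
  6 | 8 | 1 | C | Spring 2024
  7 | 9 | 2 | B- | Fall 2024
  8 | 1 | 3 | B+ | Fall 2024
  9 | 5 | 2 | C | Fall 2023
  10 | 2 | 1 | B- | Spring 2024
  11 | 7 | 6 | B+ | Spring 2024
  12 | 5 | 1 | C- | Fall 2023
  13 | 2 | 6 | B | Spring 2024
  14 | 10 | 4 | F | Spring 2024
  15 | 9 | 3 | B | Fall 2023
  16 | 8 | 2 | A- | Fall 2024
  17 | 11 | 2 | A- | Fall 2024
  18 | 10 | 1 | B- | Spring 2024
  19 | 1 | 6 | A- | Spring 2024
SELECT name, gpa FROM students ORDER BY gpa DESC LIMIT 5

Execution result:
name | gpa
Ivy Smith | 3.91
Peter Davis | 3.84
Tina Garcia | 3.54
Leo Martinez | 3.40
Jack Miller | 3.40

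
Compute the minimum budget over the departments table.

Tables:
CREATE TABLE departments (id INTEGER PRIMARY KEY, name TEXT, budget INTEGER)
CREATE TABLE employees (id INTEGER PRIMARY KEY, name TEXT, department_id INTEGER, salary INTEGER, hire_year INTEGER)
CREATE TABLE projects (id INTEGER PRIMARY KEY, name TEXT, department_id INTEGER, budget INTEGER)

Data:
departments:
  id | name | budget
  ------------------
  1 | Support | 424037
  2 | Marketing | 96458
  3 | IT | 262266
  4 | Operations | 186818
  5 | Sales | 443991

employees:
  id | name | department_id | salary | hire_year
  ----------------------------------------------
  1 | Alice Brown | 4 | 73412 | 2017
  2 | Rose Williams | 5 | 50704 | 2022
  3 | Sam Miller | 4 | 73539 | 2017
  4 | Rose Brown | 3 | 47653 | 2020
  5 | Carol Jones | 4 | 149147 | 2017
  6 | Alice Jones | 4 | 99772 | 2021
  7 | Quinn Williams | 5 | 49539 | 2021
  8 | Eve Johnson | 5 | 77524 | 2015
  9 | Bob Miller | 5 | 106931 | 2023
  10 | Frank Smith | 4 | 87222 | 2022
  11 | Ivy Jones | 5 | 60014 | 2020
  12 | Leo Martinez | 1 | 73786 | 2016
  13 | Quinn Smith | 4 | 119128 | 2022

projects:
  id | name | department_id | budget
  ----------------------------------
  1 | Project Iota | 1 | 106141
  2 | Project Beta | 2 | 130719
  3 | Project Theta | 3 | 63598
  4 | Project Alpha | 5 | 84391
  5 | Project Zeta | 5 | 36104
SELECT MIN(budget) FROM departments

Execution result:
96458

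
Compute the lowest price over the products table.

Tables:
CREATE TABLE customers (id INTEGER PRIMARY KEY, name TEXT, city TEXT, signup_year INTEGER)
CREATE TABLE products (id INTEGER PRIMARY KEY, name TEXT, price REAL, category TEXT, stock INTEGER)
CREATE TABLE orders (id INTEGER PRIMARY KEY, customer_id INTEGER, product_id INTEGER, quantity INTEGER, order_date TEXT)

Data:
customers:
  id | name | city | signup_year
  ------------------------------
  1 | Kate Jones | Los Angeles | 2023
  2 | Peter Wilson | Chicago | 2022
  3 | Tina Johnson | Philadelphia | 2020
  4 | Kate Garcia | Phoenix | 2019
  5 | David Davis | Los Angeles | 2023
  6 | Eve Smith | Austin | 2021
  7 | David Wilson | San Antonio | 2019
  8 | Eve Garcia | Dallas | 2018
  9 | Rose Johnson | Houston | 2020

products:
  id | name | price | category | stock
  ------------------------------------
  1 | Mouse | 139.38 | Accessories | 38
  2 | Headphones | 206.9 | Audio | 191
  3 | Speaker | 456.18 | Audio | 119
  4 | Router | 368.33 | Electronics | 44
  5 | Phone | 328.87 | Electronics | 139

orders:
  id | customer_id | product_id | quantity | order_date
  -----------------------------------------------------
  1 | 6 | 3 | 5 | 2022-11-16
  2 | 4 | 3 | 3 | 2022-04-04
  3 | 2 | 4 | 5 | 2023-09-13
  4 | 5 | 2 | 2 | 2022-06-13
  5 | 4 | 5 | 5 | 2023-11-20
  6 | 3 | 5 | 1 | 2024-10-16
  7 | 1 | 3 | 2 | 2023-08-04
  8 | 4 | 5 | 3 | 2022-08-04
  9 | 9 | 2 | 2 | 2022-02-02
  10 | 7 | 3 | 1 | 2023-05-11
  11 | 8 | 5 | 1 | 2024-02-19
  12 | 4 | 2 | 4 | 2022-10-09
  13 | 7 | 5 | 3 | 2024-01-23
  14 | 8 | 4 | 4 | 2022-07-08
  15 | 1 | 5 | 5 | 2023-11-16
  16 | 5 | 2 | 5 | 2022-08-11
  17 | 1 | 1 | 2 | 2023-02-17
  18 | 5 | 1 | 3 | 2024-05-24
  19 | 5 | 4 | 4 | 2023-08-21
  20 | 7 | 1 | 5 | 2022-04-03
SELECT MIN(price) FROM products

Execution result:
139.38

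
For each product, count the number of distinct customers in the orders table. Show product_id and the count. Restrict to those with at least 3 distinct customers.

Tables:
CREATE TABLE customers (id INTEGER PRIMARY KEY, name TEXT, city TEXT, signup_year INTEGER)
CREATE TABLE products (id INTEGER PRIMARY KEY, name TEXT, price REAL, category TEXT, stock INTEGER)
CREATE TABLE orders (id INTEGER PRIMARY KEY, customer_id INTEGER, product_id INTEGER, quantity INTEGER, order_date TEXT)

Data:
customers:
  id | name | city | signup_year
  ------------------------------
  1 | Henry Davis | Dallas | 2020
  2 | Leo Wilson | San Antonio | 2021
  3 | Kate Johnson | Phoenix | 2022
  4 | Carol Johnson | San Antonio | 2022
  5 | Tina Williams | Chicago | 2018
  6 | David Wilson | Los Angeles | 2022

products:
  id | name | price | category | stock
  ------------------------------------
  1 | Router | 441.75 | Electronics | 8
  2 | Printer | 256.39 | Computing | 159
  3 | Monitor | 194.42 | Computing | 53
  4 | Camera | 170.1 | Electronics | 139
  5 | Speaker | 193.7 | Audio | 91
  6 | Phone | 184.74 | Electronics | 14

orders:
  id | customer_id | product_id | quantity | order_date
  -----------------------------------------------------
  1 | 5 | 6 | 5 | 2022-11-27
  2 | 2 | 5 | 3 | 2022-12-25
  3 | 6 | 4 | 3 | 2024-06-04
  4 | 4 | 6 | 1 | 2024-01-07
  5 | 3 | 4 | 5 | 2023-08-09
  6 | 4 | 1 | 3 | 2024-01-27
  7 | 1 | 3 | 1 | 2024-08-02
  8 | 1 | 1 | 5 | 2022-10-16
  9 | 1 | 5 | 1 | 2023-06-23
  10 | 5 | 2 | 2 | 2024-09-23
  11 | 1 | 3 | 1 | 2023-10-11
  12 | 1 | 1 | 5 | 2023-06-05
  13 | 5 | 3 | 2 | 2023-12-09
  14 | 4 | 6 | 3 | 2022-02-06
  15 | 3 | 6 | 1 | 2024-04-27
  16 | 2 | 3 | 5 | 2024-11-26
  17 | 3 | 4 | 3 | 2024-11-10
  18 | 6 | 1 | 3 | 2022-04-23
SELECT product_id, COUNT(DISTINCT customer_id) AS distinct_customer_count FROM orders GROUP BY product_id HAVING COUNT(DISTINCT customer_id) >= 3

Execution result:
product_id | distinct_customer_count
1 | 3
3 | 3
6 | 3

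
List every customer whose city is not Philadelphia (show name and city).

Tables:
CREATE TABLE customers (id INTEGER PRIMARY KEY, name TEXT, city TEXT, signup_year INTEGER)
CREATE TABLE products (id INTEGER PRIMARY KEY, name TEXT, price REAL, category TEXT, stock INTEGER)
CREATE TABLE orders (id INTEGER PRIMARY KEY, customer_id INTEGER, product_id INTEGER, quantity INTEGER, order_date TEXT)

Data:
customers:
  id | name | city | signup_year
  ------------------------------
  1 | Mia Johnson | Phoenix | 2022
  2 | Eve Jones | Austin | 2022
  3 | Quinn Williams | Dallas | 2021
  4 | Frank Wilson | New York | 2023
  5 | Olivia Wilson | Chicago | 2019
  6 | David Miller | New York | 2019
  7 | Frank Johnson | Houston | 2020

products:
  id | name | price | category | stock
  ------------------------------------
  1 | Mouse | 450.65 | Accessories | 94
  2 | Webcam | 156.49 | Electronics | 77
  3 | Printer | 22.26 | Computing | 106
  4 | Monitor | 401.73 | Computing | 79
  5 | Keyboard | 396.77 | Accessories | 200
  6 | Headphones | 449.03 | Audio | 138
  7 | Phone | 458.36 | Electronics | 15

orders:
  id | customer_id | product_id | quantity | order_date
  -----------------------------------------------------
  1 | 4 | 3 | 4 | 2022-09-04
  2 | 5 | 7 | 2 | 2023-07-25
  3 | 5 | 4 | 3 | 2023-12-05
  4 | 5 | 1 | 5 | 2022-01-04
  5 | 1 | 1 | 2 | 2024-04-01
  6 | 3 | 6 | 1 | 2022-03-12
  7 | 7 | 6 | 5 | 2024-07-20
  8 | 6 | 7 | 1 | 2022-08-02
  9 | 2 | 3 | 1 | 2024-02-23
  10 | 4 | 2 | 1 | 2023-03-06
SELECT name, city FROM customers WHERE city <> 'Philadelphia'

Execution result:
name | city
Mia Johnson | Phoenix
Eve Jones | Austin
Quinn Williams | Dallas
Frank Wilson | New York
Olivia Wilson | Chicago
David Miller | New York
Frank Johnson | Houston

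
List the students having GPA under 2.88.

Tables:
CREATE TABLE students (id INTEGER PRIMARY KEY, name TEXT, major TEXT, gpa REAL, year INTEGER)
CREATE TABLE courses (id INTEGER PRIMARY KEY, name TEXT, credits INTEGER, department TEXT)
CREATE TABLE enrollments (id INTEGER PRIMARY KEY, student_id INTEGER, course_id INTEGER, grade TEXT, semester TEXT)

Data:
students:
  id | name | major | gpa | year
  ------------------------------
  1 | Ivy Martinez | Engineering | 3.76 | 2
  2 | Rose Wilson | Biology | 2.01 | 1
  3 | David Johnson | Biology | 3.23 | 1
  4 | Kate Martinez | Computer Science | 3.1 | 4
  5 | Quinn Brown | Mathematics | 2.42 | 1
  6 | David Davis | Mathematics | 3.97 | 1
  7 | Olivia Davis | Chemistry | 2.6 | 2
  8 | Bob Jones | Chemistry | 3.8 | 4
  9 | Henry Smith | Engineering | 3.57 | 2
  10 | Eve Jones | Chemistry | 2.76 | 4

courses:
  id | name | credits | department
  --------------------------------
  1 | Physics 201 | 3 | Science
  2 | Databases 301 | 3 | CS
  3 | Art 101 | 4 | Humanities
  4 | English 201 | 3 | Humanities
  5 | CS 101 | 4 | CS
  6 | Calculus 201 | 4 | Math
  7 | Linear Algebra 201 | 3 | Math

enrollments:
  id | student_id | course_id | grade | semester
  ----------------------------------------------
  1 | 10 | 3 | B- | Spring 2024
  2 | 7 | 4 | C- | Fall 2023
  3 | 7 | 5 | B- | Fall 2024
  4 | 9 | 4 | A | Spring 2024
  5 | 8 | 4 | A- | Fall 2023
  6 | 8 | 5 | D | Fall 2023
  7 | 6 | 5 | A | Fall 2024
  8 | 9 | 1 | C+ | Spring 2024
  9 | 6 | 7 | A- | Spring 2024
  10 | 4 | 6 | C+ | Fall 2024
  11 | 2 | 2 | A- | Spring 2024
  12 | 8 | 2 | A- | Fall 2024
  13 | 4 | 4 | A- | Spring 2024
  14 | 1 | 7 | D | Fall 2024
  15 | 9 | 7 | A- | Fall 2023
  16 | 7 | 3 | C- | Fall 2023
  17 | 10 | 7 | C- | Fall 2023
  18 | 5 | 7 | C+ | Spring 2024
SELECT name, gpa FROM students WHERE gpa < 2.88

Execution result:
name | gpa
Rose Wilson | 2.01
Quinn Brown | 2.42
Olivia Davis | 2.60
Eve Jones | 2.76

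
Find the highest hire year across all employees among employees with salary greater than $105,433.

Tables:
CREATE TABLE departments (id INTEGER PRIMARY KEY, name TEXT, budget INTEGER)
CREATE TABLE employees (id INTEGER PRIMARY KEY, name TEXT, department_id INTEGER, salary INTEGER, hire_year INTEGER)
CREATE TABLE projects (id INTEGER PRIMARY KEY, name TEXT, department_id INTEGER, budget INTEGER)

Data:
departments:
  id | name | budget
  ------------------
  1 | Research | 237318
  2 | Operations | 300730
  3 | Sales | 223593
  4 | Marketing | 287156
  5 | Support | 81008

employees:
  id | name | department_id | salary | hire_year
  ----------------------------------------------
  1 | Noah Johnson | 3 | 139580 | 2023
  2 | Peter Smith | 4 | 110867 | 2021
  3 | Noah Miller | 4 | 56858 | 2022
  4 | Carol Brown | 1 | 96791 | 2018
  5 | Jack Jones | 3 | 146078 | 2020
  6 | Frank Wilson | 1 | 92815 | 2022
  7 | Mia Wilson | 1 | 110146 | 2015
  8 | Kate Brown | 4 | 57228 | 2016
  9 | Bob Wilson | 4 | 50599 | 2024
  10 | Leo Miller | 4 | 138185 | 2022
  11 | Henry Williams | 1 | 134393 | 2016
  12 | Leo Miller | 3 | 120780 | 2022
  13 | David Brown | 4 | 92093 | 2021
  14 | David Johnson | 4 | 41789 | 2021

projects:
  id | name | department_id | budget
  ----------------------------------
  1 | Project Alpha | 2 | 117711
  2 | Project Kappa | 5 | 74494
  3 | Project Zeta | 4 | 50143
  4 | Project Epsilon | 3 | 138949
SELECT MAX(hire_year) FROM employees WHERE salary > 105433

Execution result:
2023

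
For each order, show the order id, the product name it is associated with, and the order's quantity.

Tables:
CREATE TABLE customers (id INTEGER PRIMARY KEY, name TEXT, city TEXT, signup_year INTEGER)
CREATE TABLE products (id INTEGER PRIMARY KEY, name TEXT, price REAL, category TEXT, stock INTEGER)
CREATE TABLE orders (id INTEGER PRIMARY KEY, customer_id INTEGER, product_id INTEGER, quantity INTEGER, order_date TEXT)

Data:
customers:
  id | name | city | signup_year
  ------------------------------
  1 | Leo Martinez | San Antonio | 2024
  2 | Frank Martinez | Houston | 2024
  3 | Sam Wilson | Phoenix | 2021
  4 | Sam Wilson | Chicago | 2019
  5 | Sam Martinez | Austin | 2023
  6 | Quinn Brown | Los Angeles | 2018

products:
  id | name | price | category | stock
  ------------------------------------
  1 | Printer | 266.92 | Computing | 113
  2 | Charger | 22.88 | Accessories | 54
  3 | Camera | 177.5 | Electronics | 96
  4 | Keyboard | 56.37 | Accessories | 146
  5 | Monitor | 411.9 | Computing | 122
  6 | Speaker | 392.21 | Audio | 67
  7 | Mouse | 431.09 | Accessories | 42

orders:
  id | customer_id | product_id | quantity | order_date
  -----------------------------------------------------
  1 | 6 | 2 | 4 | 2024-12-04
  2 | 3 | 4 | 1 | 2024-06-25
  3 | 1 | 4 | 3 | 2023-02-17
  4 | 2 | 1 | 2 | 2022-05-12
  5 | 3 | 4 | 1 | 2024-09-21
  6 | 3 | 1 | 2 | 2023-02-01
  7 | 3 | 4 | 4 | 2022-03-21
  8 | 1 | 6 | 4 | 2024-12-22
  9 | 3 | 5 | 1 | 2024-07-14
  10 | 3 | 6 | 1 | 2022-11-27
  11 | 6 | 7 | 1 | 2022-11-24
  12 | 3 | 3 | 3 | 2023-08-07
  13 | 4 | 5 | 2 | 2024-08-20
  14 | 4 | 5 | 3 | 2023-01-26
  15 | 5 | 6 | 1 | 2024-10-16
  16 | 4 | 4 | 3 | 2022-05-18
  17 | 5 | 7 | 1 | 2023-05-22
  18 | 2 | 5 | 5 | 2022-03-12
SELECT c.id, p.name AS product, c.quantity FROM orders c JOIN products p ON c.product_id = p.id

Execution result:
id | product | quantity
1 | Charger | 4
2 | Keyboard | 1
3 | Keyboard | 3
4 | Printer | 2
5 | Keyboard | 1
6 | Printer | 2
7 | Keyboard | 4
8 | Speaker | 4
9 | Monitor | 1
10 | Speaker | 1
11 | Mouse | 1
12 | Camera | 3
13 | Monitor | 2
14 | Monitor | 3
15 | Speaker | 1
16 | Keyboard | 3
17 | Mouse | 1
18 | Monitor | 5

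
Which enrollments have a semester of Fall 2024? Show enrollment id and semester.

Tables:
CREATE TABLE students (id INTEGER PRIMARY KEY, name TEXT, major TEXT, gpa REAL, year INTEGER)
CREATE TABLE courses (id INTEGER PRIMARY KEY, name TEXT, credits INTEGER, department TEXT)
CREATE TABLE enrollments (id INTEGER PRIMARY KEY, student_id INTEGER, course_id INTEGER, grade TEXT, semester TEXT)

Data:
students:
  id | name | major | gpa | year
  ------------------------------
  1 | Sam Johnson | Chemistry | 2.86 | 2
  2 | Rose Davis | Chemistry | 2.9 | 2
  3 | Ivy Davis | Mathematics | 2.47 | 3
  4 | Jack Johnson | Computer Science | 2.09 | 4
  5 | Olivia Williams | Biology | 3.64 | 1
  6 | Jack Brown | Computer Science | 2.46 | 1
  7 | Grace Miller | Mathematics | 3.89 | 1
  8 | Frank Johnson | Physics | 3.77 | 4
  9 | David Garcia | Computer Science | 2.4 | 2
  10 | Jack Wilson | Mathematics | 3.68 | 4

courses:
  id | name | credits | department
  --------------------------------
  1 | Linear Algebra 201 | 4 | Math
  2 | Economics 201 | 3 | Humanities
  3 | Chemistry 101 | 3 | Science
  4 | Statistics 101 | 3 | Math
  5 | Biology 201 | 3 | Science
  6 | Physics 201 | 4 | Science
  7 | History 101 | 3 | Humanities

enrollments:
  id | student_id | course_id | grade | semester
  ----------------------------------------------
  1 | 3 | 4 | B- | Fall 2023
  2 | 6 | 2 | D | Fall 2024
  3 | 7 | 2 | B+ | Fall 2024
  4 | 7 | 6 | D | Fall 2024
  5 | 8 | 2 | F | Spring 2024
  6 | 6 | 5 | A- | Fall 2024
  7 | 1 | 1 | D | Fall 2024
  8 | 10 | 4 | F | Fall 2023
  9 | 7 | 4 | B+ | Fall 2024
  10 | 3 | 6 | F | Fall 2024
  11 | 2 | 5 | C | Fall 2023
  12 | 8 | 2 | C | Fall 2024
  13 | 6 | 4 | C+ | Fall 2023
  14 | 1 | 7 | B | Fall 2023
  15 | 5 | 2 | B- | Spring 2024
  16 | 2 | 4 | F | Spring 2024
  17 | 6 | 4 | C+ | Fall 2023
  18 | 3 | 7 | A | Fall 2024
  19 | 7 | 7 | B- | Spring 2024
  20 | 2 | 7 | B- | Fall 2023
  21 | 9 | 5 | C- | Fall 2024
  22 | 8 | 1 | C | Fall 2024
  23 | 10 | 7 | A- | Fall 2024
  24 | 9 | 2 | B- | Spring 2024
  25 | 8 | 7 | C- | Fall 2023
SELECT id, semester FROM enrollments WHERE semester = 'Fall 2024'

Execution result:
id | semester
2 | Fall 2024
3 | Fall 2024
4 | Fall 2024
6 | Fall 2024
7 | Fall 2024
9 | Fall 2024
10 | Fall 2024
12 | Fall 2024
18 | Fall 2024
21 | Fall 2024
22 | Fall 2024
23 | Fall 2024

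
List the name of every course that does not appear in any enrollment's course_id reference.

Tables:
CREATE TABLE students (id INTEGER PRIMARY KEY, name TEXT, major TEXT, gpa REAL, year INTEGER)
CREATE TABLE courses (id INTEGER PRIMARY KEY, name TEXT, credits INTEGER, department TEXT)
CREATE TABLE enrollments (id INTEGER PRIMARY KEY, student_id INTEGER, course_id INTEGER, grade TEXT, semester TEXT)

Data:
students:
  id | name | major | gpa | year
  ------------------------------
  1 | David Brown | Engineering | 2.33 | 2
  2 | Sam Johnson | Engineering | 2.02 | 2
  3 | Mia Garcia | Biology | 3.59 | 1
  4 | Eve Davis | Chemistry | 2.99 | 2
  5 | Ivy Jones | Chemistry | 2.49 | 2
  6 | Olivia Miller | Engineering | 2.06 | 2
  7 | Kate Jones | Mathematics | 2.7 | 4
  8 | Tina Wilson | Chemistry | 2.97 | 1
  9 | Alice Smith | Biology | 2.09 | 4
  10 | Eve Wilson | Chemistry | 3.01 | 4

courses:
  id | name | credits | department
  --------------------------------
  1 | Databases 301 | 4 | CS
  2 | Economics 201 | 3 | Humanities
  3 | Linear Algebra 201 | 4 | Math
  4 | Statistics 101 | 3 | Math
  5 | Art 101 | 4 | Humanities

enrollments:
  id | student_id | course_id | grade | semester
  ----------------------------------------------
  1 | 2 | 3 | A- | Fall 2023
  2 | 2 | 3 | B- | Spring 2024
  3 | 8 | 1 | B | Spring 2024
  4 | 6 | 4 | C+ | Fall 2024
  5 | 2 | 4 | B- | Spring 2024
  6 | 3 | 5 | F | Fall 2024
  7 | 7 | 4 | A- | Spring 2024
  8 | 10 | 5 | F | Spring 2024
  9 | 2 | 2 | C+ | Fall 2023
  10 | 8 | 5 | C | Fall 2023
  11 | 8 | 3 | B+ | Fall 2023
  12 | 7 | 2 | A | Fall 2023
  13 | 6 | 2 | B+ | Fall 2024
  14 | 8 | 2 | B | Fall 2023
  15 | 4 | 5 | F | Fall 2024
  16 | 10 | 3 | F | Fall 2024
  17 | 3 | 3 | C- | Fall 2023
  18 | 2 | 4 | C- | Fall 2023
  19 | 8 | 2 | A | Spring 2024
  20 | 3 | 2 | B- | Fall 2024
SELECT p.name FROM courses p LEFT JOIN enrollments c ON c.course_id = p.id WHERE c.id IS NULL

Execution result:
(no rows)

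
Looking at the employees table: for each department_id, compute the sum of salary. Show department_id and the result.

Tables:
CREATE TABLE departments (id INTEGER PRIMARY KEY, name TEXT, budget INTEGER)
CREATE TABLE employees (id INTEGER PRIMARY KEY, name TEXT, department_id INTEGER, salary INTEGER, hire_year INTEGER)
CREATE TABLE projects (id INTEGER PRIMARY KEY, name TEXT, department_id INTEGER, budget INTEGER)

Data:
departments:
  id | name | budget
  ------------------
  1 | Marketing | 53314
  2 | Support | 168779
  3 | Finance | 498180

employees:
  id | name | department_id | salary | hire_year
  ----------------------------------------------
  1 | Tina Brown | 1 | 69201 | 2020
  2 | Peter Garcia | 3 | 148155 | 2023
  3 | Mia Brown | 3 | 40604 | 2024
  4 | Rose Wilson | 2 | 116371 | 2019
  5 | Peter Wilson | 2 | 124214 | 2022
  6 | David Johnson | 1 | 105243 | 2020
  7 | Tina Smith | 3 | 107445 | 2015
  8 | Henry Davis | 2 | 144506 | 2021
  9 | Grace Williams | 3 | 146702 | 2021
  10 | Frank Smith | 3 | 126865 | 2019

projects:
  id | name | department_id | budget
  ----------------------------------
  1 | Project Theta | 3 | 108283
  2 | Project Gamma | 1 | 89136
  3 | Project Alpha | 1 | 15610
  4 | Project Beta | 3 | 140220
SELECT department_id, SUM(salary) AS sum_salary FROM employees GROUP BY department_id

Execution result:
department_id | sum_salary
1 | 174444
2 | 385091
3 | 569771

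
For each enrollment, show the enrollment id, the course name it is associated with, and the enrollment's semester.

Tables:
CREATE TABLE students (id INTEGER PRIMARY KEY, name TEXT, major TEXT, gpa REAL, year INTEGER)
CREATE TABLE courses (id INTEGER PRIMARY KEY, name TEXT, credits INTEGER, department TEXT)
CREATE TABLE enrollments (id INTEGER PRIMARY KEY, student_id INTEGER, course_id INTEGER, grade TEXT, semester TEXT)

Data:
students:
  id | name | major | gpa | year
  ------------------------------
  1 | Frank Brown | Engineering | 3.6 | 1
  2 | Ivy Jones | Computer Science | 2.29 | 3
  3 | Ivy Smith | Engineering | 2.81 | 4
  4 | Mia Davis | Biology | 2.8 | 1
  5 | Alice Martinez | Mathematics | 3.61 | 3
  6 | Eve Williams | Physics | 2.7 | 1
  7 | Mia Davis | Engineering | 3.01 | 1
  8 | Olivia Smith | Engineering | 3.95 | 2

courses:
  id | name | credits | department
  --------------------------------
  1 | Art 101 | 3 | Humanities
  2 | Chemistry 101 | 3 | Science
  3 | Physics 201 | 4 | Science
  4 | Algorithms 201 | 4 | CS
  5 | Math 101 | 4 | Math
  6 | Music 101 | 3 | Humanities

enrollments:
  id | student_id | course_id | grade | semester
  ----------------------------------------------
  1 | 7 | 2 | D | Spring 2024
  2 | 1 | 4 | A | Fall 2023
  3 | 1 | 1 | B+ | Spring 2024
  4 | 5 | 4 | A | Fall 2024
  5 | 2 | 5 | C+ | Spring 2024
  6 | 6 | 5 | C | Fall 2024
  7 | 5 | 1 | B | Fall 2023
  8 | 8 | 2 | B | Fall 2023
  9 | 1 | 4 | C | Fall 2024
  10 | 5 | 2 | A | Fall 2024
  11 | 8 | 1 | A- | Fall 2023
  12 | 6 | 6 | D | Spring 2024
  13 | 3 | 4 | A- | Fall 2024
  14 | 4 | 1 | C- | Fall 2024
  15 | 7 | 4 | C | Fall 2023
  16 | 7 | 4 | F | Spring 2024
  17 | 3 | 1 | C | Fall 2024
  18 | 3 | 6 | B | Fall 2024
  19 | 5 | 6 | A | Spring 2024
SELECT c.id, p.name AS course, c.semester FROM enrollments c JOIN courses p ON c.course_id = p.id

Execution result:
id | course | semester
1 | Chemistry 101 | Spring 2024
2 | Algorithms 201 | Fall 2023
3 | Art 101 | Spring 2024
4 | Algorithms 201 | Fall 2024
5 | Math 101 | Spring 2024
6 | Math 101 | Fall 2024
7 | Art 101 | Fall 2023
8 | Chemistry 101 | Fall 2023
9 | Algorithms 201 | Fall 2024
10 | Chemistry 101 | Fall 2024
11 | Art 101 | Fall 2023
12 | Music 101 | Spring 2024
13 | Algorithms 201 | Fall 2024
14 | Art 101 | Fall 2024
15 | Algorithms 201 | Fall 2023
16 | Algorithms 201 | Spring 2024
17 | Art 101 | Fall 2024
18 | Music 101 | Fall 2024
19 | Music 101 | Spring 2024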